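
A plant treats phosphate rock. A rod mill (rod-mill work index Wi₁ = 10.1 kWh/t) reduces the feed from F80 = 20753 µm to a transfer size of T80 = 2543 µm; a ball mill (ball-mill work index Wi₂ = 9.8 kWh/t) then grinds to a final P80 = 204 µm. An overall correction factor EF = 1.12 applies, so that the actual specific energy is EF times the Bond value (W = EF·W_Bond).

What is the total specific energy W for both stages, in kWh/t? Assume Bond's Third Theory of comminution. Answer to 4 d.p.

W = 10·Wi·[P80^(−½) − F80^(−½)]
Stage 1 (20753→2543 µm, Wi₁=10.1): W₁ = 10·10.1·(0.019830 − 0.006942) = 1.3017 kWh/t
Stage 2 (2543→204 µm, Wi₂=9.8): W₂ = 10·9.8·(0.070014 − 0.019830) = 4.9180 kWh/t
W = W₁ + W₂ = 1.3017 + 4.9180 = 6.2198 kWh/t
Corrected W = EF·W_Bond = 1.12·6.2198 = 6.9661 kWh/t

W = 6.9661 kWh/t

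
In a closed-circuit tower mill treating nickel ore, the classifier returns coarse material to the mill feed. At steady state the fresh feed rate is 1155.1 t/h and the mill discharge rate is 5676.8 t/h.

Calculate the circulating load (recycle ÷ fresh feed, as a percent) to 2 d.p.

CL = 391.46 %

Steady state: M = F + R.
R = M − F = 5676.8 − 1155.1 = 4521.7 t/h
CL = 100·R/F = 100·4521.7/1155.1 = 391.46 %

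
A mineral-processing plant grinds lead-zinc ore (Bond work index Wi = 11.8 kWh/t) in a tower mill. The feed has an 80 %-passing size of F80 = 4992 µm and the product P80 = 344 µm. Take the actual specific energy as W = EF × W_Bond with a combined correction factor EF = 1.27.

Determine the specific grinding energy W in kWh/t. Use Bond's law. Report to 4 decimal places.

Bond: W = 10·Wi·(1/√P80 − 1/√F80)
1/√344 = 0.053916;  1/√4992 = 0.014153
W = 10·11.8·(0.053916 − 0.014153) = 4.6920 kWh/t
With EF = 1.27: W = 4.6920·1.27 = 5.9589 kWh/t

W = 5.9589 kWh/t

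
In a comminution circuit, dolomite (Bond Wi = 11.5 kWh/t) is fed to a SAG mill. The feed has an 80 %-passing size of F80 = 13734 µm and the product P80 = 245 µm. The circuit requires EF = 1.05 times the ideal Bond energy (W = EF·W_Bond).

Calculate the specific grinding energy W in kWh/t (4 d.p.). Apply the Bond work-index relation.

W = 10·Wi·[P80^(−½) − F80^(−½)]
1/√245 = 0.063888;  1/√13734 = 0.008533
W = 10·11.5·(0.063888 − 0.008533) = 6.3658 kWh/t
W_actual = 1.05 × 6.3658 = 6.6841 kWh/t

W = 6.6841 kWh/t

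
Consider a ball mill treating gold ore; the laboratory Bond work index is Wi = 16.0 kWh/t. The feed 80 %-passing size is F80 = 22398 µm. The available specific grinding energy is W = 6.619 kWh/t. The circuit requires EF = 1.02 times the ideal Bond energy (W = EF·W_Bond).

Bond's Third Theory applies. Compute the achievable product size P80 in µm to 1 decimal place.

W = 10 Wi / √P80 − 10 Wi / √F80
W_Bond = W / EF = 6.619 / 1.02 = 6.4892 kWh/t
P80^(−½) = W_Bond/(10 Wi) + F80^(−½)
  = 6.4892/(10·16.0) + 1/√22398 = 0.040558 + 0.006682 = 0.047239
P80 = (1/0.047239)² = 21.1688² = 448.12 µm

P80 = 448.1 µm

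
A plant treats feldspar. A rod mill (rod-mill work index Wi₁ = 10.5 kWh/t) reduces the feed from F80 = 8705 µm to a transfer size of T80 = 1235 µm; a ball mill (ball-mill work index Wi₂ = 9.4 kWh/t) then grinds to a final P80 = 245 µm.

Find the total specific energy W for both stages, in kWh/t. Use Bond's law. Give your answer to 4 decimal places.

W = 5.1931 kWh/t

W_Bond = 10·Wi·(1/√P₈₀ − 1/√F₈₀)
Stage 1 (8705→1235 µm, Wi₁=10.5): W₁ = 10·10.5·(0.028456 − 0.010718) = 1.8624 kWh/t
Stage 2 (1235→245 µm, Wi₂=9.4): W₂ = 10·9.4·(0.063888 − 0.028456) = 3.3306 kWh/t
W = W₁ + W₂ = 1.8624 + 3.3306 = 5.1931 kWh/t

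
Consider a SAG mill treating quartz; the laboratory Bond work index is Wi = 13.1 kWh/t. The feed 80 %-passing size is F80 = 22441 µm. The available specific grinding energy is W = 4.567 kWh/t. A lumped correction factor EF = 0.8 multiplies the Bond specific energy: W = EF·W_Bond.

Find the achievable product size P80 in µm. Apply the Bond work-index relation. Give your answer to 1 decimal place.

W = 10 Wi (P80^-0.5 − F80^-0.5)
W_Bond = W / EF = 4.567 / 0.8 = 5.7088 kWh/t
1/√P80 = 1/√F80 + W_Bond/(10·Wi)
  = 5.7088/(10·13.1) + 1/√22441 = 0.043578 + 0.006675 = 0.050254
P80 = (1/0.050254)² = 19.8990² = 395.97 µm

P80 = 396.0 µm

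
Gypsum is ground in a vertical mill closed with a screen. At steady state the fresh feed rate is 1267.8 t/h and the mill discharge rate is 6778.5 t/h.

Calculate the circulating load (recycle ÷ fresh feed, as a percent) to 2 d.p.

Discharge = new feed + return, hence
R = M − F = 6778.5 − 1267.8 = 5510.7 t/h
CL = 100·R/F = 100·5510.7/1267.8 = 434.67 %

CL = 434.67 %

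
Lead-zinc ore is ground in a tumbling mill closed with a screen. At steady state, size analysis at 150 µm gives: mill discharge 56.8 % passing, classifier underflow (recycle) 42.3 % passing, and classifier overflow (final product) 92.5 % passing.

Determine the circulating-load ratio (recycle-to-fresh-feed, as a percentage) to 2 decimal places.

CL = 246.21 %

Two-product formula at 150 µm:
d + r·d = r·u + o → r(d−u) = o−d
r = (92.5 − 56.8)/(56.8 − 42.3) = 35.7/14.5 = 2.4621
CL = 100·r = 246.21 %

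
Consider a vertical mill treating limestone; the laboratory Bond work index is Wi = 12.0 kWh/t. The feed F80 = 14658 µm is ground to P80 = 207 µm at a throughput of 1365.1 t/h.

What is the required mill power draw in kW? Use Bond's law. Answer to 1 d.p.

W = 10 Wi (1/√P80 − 1/√F80)  [Bond]
W = 10·12.0·(1/√207 − 1/√14658) = 10·12.0·(0.061245) = 7.3494 kWh/t
Mill draw = 7.3494 × 1365.1 = 10032.7 kW

P = 10032.7 kW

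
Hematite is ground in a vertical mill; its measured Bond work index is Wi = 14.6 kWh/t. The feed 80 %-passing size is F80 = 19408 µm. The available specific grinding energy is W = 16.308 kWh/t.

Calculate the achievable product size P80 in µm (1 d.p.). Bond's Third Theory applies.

Bond: W = 10·Wi·(1/√P80 − 1/√F80)
1/√P80 = 1/√F80 + W/(10·Wi)
  = 16.3080/(10·14.6) + 1/√19408 = 0.111699 + 0.007178 = 0.118877
P80 = (1/0.118877)² = 8.4121² = 70.76 µm

P80 = 70.8 µm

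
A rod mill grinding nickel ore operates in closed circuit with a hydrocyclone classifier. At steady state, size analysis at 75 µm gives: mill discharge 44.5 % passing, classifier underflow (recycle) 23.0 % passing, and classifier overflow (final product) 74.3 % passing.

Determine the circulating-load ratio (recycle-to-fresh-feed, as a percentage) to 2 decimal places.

Two-product formula at 75 µm:
r = (o − d)/(d − u)
r = (74.3 − 44.5)/(44.5 − 23.0) = 29.8/21.5 = 1.3860
CL = 100·r = 138.60 %

CL = 138.60 %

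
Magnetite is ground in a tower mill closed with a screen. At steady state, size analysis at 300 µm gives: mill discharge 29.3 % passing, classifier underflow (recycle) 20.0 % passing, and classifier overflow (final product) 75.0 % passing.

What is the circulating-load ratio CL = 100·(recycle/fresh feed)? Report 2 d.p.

CL = 491.40 %

Mass balance on the −300 µm fraction:
Fd + Rd = Ru + Fo ⇒ R/F = (o−d)/(d−u)
r = (75.0 − 29.3)/(29.3 − 20.0) = 45.7/9.3 = 4.9140
CL = 100·r = 491.40 %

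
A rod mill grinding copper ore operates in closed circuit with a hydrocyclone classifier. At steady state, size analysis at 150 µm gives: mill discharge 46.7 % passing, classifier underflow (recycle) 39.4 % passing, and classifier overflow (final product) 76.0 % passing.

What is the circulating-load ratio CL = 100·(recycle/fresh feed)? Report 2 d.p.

CL = 401.37 %

Balance %-passing 150 µm (r = R/F):
(1+r)·d = r·u + o ⇒ r = (o−d)/(d−u)
r = (76.0 − 46.7)/(46.7 − 39.4) = 29.3/7.3 = 4.0137
CL = 100·r = 401.37 %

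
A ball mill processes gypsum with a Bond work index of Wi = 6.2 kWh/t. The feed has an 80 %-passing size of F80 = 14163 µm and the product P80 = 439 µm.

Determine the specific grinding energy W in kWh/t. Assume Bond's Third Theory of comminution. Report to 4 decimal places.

W = 2.4381 kWh/t

W = 10 Wi / √P80 − 10 Wi / √F80
1/√439 = 0.047727;  1/√14163 = 0.008403
W = 10·6.2·(0.047727 − 0.008403) = 2.4381 kWh/t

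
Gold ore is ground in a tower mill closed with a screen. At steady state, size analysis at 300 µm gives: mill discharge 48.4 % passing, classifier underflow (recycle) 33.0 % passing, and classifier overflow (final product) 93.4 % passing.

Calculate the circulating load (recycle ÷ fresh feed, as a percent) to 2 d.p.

CL = 292.21 %

Let r = R/F. Size balance at 300 µm:
Fd + Rd = Ru + Fo ⇒ R/F = (o−d)/(d−u)
r = (93.4 − 48.4)/(48.4 − 33.0) = 45.0/15.4 = 2.9221
CL = 100·r = 292.21 %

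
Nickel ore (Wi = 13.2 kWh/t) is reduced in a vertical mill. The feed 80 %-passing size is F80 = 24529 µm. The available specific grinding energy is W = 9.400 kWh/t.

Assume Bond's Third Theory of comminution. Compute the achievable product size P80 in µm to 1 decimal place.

W = 10 Wi (P80^-0.5 − F80^-0.5)
1/√P80 = 1/√F80 + W/(10·Wi)
  = 9.4000/(10·13.2) + 1/√24529 = 0.071212 + 0.006385 = 0.077597
P80 = (1/0.077597)² = 12.8871² = 166.08 µm

P80 = 166.1 µm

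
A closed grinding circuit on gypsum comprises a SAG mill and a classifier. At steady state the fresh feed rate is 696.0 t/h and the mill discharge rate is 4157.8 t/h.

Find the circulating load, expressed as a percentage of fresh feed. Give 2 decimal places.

CL = 497.39 %

Mill node: discharge = fresh + recycle.
R = M − F = 4157.8 − 696.0 = 3461.8 t/h
CL = 100·R/F = 100·3461.8/696.0 = 497.39 %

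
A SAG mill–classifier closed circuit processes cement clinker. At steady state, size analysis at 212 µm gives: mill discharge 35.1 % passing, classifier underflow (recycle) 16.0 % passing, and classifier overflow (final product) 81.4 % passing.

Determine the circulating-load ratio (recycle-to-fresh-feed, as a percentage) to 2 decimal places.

CL = 242.41 %

Classifier node, passing 212 µm:
r = (o − d)/(d − u)
r = (81.4 − 35.1)/(35.1 − 16.0) = 46.3/19.1 = 2.4241
CL = 100·r = 242.41 %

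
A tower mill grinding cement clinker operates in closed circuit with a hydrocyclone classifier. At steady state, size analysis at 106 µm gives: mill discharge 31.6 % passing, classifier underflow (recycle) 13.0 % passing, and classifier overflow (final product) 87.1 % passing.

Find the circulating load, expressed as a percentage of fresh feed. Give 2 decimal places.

CL = 298.39 %

Balance %-passing 106 µm (r = R/F):
r = (o − d)/(d − u)
r = (87.1 − 31.6)/(31.6 − 13.0) = 55.5/18.6 = 2.9839
CL = 100·r = 298.39 %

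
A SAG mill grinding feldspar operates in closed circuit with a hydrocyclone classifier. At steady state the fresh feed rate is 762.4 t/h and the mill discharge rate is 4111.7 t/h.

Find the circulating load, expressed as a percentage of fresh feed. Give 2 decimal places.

CL = 439.31 %

Discharge = new feed + return, hence
R = M − F = 4111.7 − 762.4 = 3349.3 t/h
CL = 100·R/F = 100·3349.3/762.4 = 439.31 %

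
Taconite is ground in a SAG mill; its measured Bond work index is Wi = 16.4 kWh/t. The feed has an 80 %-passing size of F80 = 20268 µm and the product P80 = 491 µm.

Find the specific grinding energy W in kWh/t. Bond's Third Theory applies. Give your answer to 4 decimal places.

W = 6.2493 kWh/t

Bond:  W = 10 Wi (1/√P − 1/√F)
1/√491 = 0.045129;  1/√20268 = 0.007024
W = 10·16.4·(0.045129 − 0.007024) = 6.2493 kWh/t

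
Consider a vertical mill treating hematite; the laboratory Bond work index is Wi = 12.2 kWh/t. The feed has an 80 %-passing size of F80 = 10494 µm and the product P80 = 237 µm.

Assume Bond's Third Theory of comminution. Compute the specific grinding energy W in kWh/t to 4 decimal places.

W = 10·Wi·(P80^(-½) − F80^(-½))
1/√237 = 0.064957;  1/√10494 = 0.009762
W = 10·12.2·(0.064957 − 0.009762) = 6.7338 kWh/t

W = 6.7338 kWh/t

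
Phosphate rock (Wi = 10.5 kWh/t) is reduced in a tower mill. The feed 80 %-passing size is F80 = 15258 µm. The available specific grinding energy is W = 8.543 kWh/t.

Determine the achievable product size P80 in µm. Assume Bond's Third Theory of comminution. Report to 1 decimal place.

P80 = 125.0 µm

W = 10 Wi (1/√P80 − 1/√F80)  [Bond]
⇒ 1/√P80 = W/(10·Wi) + 1/√F80
  = 8.5430/(10·10.5) + 1/√15258 = 0.081362 + 0.008096 = 0.089458
P80 = (1/0.089458)² = 11.1785² = 124.96 µm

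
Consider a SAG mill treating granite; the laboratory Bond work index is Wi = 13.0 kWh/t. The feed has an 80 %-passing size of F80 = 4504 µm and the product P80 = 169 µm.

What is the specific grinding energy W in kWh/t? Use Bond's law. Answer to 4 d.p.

W = 10 Wi (1/√P80 − 1/√F80)  [Bond]
1/√169 = 0.076923;  1/√4504 = 0.014900
W = 10·13.0·(0.076923 − 0.014900) = 8.0629 kWh/t

W = 8.0629 kWh/t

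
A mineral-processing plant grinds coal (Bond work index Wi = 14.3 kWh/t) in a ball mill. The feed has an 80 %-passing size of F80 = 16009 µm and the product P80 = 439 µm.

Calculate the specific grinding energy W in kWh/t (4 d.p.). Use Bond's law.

Bond:  W = 10 Wi (1/√P − 1/√F)
1/√439 = 0.047727;  1/√16009 = 0.007903
W = 10·14.3·(0.047727 − 0.007903) = 5.6948 kWh/t

W = 5.6948 kWh/t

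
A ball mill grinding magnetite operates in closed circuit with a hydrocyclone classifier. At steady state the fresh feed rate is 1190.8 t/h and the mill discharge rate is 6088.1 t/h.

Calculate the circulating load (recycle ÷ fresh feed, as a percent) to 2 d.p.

Steady state: M = F + R.
R = M − F = 6088.1 − 1190.8 = 4897.3 t/h
CL = 100·R/F = 100·4897.3/1190.8 = 411.26 %

CL = 411.26 %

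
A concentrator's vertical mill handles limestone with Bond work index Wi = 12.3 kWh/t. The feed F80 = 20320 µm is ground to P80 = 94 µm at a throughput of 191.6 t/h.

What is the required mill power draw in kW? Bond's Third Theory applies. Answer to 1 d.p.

P = 2265.4 kW

W = 10·Wi·(P80^(-½) − F80^(-½))
W = 10·12.3·(1/√94 − 1/√20320) = 10·12.3·(0.096127) = 11.8236 kWh/t
Mill draw = 11.8236 × 191.6 = 2265.4 kW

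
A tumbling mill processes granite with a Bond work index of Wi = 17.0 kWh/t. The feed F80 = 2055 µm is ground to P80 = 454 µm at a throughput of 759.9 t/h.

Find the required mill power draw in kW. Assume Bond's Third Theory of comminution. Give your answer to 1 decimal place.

W = 10 Wi (P80^-0.5 − F80^-0.5)
W = 10·17.0·(1/√454 − 1/√2055) = 10·17.0·(0.024873) = 4.2284 kWh/t
P = W·T = 4.2284·759.9 = 3213.2 kW

P = 3213.2 kW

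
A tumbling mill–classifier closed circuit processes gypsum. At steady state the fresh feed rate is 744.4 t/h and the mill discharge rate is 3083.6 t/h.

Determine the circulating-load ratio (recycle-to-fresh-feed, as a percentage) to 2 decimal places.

Steady state: M = F + R.
R = M − F = 3083.6 − 744.4 = 2339.2 t/h
CL = 100·R/F = 100·2339.2/744.4 = 314.24 %

CL = 314.24 %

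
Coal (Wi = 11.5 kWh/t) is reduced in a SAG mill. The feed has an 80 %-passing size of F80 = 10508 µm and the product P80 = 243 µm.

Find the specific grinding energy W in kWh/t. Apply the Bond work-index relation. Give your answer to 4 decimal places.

W = 6.2554 kWh/t

W = 10 Wi (P80^-0.5 − F80^-0.5)
1/√243 = 0.064150;  1/√10508 = 0.009755
W = 10·11.5·(0.064150 − 0.009755) = 6.2554 kWh/t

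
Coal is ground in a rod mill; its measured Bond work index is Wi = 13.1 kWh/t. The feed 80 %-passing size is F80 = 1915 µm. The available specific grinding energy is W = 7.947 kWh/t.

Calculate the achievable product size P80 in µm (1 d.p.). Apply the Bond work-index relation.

P80 = 143.4 µm

Bond:  W = 10 Wi (1/√P − 1/√F)
1/√P80 = 1/√F80 + W/(10·Wi)
  = 7.9470/(10·13.1) + 1/√1915 = 0.060664 + 0.022852 = 0.083516
P80 = (1/0.083516)² = 11.9738² = 143.37 µm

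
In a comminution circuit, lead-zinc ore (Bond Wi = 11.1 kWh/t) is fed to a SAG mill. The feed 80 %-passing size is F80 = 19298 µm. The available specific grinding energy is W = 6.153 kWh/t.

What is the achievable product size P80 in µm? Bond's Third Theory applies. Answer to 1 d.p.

W = 10 Wi (P80^-0.5 − F80^-0.5)
⇒ 1/√P80 = W/(10 Wi) + 1/√F80
  = 6.1530/(10·11.1) + 1/√19298 = 0.055432 + 0.007199 = 0.062631
P80 = (1/0.062631)² = 15.9665² = 254.93 µm

P80 = 254.9 µm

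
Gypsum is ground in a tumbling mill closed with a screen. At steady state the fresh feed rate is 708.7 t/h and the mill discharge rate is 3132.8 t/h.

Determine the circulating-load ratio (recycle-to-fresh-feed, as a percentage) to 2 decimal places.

Steady state: M = F + R.
R = M − F = 3132.8 − 708.7 = 2424.1 t/h
CL = 100·R/F = 100·2424.1/708.7 = 342.05 %

CL = 342.05 %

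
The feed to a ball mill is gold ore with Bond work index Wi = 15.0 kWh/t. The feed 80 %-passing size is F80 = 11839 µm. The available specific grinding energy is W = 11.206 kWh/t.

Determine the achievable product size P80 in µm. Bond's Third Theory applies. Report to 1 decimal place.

P80 = 142.1 µm

W_Bond = 10·Wi·(1/√P₈₀ − 1/√F₈₀)
⇒ 1/√P80 = W/(10 Wi) + 1/√F80
  = 11.2060/(10·15.0) + 1/√11839 = 0.074707 + 0.009191 = 0.083897
P80 = (1/0.083897)² = 11.9193² = 142.07 µm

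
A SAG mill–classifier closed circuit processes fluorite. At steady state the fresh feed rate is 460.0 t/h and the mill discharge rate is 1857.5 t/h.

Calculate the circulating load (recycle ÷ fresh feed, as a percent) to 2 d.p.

CL = 303.80 %

Steady state: M = F + R.
R = M − F = 1857.5 − 460.0 = 1397.5 t/h
CL = 100·R/F = 100·1397.5/460.0 = 303.80 %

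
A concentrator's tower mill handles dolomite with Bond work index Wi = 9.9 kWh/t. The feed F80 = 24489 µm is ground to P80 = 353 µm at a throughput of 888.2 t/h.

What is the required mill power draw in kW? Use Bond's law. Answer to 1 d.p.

W = 10 Wi / √P80 − 10 Wi / √F80
W = 10·9.9·(1/√353 − 1/√24489) = 10·9.9·(0.046834) = 4.6366 kWh/t
Mill draw = 4.6366 × 888.2 = 4118.2 kW

P = 4118.2 kW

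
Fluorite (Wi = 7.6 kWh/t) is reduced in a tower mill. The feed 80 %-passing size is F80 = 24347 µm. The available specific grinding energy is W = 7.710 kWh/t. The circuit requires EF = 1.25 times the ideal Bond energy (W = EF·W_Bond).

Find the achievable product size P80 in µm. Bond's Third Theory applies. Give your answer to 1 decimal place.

W = 10·Wi·[P80^(−½) − F80^(−½)]
W_Bond = W / EF = 7.710 / 1.25 = 6.1680 kWh/t
P80^(−½) = W_Bond/(10 Wi) + F80^(−½)
  = 6.1680/(10·7.6) + 1/√24347 = 0.081158 + 0.006409 = 0.087567
P80 = (1/0.087567)² = 11.4199² = 130.41 µm

P80 = 130.4 µm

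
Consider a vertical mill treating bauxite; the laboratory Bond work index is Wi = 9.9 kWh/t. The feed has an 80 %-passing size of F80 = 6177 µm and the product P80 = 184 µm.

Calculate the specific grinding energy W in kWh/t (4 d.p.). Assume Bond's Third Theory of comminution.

W = 10 Wi (P80^-0.5 − F80^-0.5)
1/√184 = 0.073721;  1/√6177 = 0.012724
W = 10·9.9·(0.073721 − 0.012724) = 6.0387 kWh/t

W = 6.0387 kWh/t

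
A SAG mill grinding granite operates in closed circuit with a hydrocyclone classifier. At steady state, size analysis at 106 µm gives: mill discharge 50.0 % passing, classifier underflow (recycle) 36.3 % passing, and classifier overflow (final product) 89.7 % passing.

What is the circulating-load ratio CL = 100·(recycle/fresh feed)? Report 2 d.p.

Mass balance on the −106 µm fraction:
Fd + Rd = Ru + Fo ⇒ R/F = (o−d)/(d−u)
r = (89.7 − 50.0)/(50.0 − 36.3) = 39.7/13.7 = 2.8978
CL = 100·r = 289.78 %

CL = 289.78 %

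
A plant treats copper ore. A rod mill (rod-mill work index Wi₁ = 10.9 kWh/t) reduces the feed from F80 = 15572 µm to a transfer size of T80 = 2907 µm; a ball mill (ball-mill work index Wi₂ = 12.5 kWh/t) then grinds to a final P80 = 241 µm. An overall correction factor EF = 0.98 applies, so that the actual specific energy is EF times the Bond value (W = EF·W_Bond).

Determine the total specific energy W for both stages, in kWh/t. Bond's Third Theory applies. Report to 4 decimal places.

W = 10 Wi (1/√P80 − 1/√F80)  [Bond]
Stage 1 (15572→2907 µm, Wi₁=10.9): W₁ = 10·10.9·(0.018547 − 0.008014) = 1.1482 kWh/t
Stage 2 (2907→241 µm, Wi₂=12.5): W₂ = 10·12.5·(0.064416 − 0.018547) = 5.7336 kWh/t
W = W₁ + W₂ = 1.1482 + 5.7336 = 6.8817 kWh/t
Apply correction: 6.8817 × 0.98 = 6.7441 kWh/t

W = 6.7441 kWh/t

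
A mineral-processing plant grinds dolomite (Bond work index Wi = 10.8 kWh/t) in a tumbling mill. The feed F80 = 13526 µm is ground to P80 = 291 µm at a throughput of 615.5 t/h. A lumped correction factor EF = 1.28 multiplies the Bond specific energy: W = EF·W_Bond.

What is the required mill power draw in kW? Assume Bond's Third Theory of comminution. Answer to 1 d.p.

W = 10 Wi (1/√P80 − 1/√F80)  [Bond]
W = 10·10.8·(1/√291 − 1/√13526) = 10·10.8·(0.050023) = 5.4024 kWh/t
With EF = 1.28: W = 5.4024·1.28 = 6.9151 kWh/t
P = W·T = 6.9151·615.5 = 4256.3 kW

P = 4256.3 kW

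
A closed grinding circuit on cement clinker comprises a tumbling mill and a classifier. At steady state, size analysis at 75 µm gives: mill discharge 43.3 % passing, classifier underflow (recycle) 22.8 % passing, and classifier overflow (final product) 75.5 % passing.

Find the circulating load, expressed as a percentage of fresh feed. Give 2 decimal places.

CL = 157.07 %

Balance %-passing 75 µm (r = R/F):
r = (o − d)/(d − u)
r = (75.5 − 43.3)/(43.3 − 22.8) = 32.2/20.5 = 1.5707
CL = 100·r = 157.07 %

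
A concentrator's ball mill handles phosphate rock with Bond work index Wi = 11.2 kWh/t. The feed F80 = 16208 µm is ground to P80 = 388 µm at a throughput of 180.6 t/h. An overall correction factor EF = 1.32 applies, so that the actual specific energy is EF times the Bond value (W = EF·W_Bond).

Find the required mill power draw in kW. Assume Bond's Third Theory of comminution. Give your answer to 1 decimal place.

W = 10 Wi (1/√P80 − 1/√F80)  [Bond]
W = 10·11.2·(1/√388 − 1/√16208) = 10·11.2·(0.042913) = 4.8062 kWh/t
Corrected W = EF·W_Bond = 1.32·4.8062 = 6.3442 kWh/t
Power = W × throughput = 6.3442 kWh/t × 180.6 t/h = 1145.8 kW

P = 1145.8 kW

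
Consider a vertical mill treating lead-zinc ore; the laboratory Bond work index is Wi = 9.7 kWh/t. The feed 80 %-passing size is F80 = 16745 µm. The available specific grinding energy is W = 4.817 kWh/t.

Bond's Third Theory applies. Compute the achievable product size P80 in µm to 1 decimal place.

P80 = 303.6 µm

W = 10 Wi (P80^-0.5 − F80^-0.5)
P80^(−½) = W/(10 Wi) + F80^(−½)
  = 4.8170/(10·9.7) + 1/√16745 = 0.049660 + 0.007728 = 0.057388
P80 = (1/0.057388)² = 17.4254² = 303.64 µm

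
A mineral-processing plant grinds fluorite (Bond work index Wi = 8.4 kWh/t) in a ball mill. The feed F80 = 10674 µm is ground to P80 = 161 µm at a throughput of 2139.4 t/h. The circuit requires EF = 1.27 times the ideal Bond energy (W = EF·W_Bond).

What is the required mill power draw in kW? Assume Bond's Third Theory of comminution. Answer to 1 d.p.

P = 15778.1 kW

W = 10 Wi (1/√P80 − 1/√F80)  [Bond]
W = 10·8.4·(1/√161 − 1/√10674) = 10·8.4·(0.069132) = 5.8071 kWh/t
Corrected W = EF·W_Bond = 1.27·5.8071 = 7.3750 kWh/t
Mill draw = 7.3750 × 2139.4 = 15778.1 kW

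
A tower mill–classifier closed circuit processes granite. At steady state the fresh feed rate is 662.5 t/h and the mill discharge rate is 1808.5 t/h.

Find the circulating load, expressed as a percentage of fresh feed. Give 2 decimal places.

Mill node: discharge = fresh + recycle.
R = M − F = 1808.5 − 662.5 = 1146.0 t/h
CL = 100·R/F = 100·1146.0/662.5 = 172.98 %

CL = 172.98 %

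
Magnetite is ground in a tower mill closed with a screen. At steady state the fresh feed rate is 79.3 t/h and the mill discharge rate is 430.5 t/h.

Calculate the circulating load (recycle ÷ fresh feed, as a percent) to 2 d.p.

CL = 442.88 %

Mill node: discharge = fresh + recycle.
R = M − F = 430.5 − 79.3 = 351.2 t/h
CL = 100·R/F = 100·351.2/79.3 = 442.88 %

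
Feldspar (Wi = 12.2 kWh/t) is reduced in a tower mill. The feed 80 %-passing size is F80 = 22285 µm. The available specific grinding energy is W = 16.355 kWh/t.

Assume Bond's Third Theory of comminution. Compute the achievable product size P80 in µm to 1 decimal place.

P80 = 50.5 µm

W_Bond = 10·Wi·(1/√P₈₀ − 1/√F₈₀)
⇒ 1/√P80 = W/(10·Wi) + 1/√F80
  = 16.3550/(10·12.2) + 1/√22285 = 0.134057 + 0.006699 = 0.140756
P80 = (1/0.140756)² = 7.1045² = 50.47 µm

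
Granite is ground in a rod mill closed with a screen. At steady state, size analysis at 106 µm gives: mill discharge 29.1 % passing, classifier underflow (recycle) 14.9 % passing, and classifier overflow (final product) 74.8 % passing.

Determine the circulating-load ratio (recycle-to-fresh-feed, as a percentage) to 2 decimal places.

CL = 321.83 %

Two-product formula at 106 µm:
(1+r)·d = r·u + o ⇒ r = (o−d)/(d−u)
r = (74.8 − 29.1)/(29.1 − 14.9) = 45.7/14.2 = 3.2183
CL = 100·r = 321.83 %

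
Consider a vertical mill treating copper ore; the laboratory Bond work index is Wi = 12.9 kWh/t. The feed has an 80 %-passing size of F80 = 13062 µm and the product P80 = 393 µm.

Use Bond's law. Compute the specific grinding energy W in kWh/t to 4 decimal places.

W = 10 Wi (1/√P80 − 1/√F80)  [Bond]
1/√393 = 0.050443;  1/√13062 = 0.008750
W = 10·12.9·(0.050443 − 0.008750) = 5.3785 kWh/t

W = 5.3785 kWh/t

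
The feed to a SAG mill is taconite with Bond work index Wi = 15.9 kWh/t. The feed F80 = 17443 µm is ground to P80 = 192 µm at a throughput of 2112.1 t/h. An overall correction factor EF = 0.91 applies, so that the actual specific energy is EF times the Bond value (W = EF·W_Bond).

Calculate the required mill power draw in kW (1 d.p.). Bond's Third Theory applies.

W = 10 Wi (1/√P80 − 1/√F80)  [Bond]
W = 10·15.9·(1/√192 − 1/√17443) = 10·15.9·(0.064597) = 10.2709 kWh/t
Apply correction: 10.2709 × 0.91 = 9.3466 kWh/t
P_mill = W·ṁ = 9.3466·2112.1 = 19740.9 kW

P = 19740.9 kW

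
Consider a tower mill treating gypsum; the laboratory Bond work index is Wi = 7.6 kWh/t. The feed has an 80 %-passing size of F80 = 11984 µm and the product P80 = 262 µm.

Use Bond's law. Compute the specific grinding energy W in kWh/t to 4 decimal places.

W = 10 Wi / √P80 − 10 Wi / √F80
1/√262 = 0.061780;  1/√11984 = 0.009135
W = 10·7.6·(0.061780 − 0.009135) = 4.0011 kWh/t

W = 4.0011 kWh/t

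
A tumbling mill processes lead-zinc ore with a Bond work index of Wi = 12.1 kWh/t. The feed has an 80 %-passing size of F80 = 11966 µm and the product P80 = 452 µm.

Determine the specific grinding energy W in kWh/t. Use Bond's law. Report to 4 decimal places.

W = 4.5852 kWh/t

W = 10 Wi (P80^-0.5 − F80^-0.5)
1/√452 = 0.047036;  1/√11966 = 0.009142
W = 10·12.1·(0.047036 − 0.009142) = 4.5852 kWh/t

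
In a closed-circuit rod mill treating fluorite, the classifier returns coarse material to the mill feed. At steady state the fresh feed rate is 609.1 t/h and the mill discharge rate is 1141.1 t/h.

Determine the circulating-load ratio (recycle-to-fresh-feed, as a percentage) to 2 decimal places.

Steady state: M = F + R.
R = M − F = 1141.1 − 609.1 = 532.0 t/h
CL = 100·R/F = 100·532.0/609.1 = 87.34 %

CL = 87.34 %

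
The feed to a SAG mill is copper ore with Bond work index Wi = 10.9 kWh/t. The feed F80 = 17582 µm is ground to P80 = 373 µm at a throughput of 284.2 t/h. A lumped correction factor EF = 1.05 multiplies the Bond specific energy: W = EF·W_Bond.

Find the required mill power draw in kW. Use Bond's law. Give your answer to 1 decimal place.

P = 1438.9 kW

W_Bond = 10·Wi·(1/√P₈₀ − 1/√F₈₀)
W = 10·10.9·(1/√373 − 1/√17582) = 10·10.9·(0.044236) = 4.8218 kWh/t
Corrected W = EF·W_Bond = 1.05·4.8218 = 5.0629 kWh/t
Power = W × throughput = 5.0629 kWh/t × 284.2 t/h = 1438.9 kW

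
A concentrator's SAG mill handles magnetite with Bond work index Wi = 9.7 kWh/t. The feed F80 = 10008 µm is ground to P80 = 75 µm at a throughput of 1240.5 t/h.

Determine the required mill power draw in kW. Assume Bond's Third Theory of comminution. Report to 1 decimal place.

P = 12691.5 kW

Bond:  W = 10 Wi (1/√P − 1/√F)
W = 10·9.7·(1/√75 − 1/√10008) = 10·9.7·(0.105474) = 10.2310 kWh/t
P_mill = W·ṁ = 10.2310·1240.5 = 12691.5 kW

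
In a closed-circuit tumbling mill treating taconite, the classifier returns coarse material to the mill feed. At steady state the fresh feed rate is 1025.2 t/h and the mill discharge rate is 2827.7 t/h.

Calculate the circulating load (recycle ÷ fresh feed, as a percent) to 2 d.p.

CL = 175.82 %

Mill node: discharge = fresh + recycle.
R = M − F = 2827.7 − 1025.2 = 1802.5 t/h
CL = 100·R/F = 100·1802.5/1025.2 = 175.82 %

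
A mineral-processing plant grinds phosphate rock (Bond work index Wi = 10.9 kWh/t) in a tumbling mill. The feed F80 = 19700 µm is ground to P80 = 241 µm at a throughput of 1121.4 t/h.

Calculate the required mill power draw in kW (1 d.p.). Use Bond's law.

P = 7002.8 kW

Bond: W = 10·Wi·(1/√P80 − 1/√F80)
W = 10·10.9·(1/√241 − 1/√19700) = 10·10.9·(0.057291) = 6.2447 kWh/t
P = W·T = 6.2447·1121.4 = 7002.8 kW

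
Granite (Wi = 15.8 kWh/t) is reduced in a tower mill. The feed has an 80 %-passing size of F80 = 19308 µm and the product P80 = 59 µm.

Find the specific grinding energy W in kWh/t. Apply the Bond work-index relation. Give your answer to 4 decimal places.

W = 19.4328 kWh/t

Bond:  W = 10 Wi (1/√P − 1/√F)
1/√59 = 0.130189;  1/√19308 = 0.007197
W = 10·15.8·(0.130189 − 0.007197) = 19.4328 kWh/t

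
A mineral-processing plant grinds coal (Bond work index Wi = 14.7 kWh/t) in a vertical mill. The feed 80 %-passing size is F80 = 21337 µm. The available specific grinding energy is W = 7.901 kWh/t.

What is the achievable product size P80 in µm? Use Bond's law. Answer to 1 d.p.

W = 10·Wi·(P80^(-½) − F80^(-½))
P80^-0.5 = F80^-0.5 + W/(10 Wi)
  = 7.9010/(10·14.7) + 1/√21337 = 0.053748 + 0.006846 = 0.060594
P80 = (1/0.060594)² = 16.5032² = 272.36 µm

P80 = 272.4 µm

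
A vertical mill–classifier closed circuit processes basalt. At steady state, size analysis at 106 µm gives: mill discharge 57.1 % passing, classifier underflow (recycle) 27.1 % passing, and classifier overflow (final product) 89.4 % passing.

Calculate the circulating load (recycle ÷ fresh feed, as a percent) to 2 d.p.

CL = 107.67 %

Two-product formula at 106 µm:
(1+r)d = ru + o → r = (o−d)/(d−u)
r = (89.4 − 57.1)/(57.1 − 27.1) = 32.3/30.0 = 1.0767
CL = 100·r = 107.67 %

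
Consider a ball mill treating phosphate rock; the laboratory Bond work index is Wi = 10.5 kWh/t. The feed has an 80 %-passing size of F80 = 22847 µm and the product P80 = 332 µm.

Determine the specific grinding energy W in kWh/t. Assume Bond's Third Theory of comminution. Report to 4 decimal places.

W = 10 Wi (1/√P80 − 1/√F80)  [Bond]
1/√332 = 0.054882;  1/√22847 = 0.006616
W = 10·10.5·(0.054882 − 0.006616) = 5.0680 kWh/t

W = 5.0680 kWh/t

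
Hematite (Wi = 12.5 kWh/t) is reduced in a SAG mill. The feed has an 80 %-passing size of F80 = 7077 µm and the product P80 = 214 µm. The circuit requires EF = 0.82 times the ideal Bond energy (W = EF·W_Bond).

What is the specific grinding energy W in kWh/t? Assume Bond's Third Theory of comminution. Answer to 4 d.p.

W = 10 Wi (P80^-0.5 − F80^-0.5)
1/√214 = 0.068359;  1/√7077 = 0.011887
W = 10·12.5·(0.068359 − 0.011887) = 7.0589 kWh/t
Apply correction: 7.0589 × 0.82 = 5.7883 kWh/t

W = 5.7883 kWh/t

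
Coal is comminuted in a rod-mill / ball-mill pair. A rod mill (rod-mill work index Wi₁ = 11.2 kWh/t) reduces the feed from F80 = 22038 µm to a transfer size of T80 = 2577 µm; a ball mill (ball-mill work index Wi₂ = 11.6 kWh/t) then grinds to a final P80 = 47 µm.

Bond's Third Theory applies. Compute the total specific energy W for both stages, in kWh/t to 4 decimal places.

Bond:  W = 10 Wi (1/√P − 1/√F)
Stage 1 (22038→2577 µm, Wi₁=11.2): W₁ = 10·11.2·(0.019699 − 0.006736) = 1.4518 kWh/t
Stage 2 (2577→47 µm, Wi₂=11.6): W₂ = 10·11.6·(0.145865 − 0.019699) = 14.6353 kWh/t
W = W₁ + W₂ = 1.4518 + 14.6353 = 16.0871 kWh/t

W = 16.0871 kWh/t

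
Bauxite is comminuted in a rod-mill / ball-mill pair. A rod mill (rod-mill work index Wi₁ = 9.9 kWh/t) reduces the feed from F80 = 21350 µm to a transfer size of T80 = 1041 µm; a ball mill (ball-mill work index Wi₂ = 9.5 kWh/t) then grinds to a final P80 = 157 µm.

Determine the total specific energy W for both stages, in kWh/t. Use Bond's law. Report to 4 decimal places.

Bond:  W = 10 Wi (1/√P − 1/√F)
Stage 1 (21350→1041 µm, Wi₁=9.9): W₁ = 10·9.9·(0.030994 − 0.006844) = 2.3908 kWh/t
Stage 2 (1041→157 µm, Wi₂=9.5): W₂ = 10·9.5·(0.079809 − 0.030994) = 4.6374 kWh/t
W = W₁ + W₂ = 2.3908 + 4.6374 = 7.0283 kWh/t

W = 7.0283 kWh/t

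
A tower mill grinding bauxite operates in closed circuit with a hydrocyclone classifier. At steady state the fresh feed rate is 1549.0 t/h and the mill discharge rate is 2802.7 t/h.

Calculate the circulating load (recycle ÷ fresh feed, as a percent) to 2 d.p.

Discharge = new feed + return, hence
R = M − F = 2802.7 − 1549.0 = 1253.7 t/h
CL = 100·R/F = 100·1253.7/1549.0 = 80.94 %

CL = 80.94 %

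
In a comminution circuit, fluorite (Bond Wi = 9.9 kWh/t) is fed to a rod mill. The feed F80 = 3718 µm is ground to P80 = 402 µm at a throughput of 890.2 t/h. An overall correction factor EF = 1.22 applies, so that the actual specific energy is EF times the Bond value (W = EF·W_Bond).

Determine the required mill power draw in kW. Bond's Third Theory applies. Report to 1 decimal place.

W = 10 Wi / √P80 − 10 Wi / √F80
W = 10·9.9·(1/√402 − 1/√3718) = 10·9.9·(0.033475) = 3.3141 kWh/t
Apply correction: 3.3141 × 1.22 = 4.0432 kWh/t
Mill draw = 4.0432 × 890.2 = 3599.2 kW

P = 3599.2 kW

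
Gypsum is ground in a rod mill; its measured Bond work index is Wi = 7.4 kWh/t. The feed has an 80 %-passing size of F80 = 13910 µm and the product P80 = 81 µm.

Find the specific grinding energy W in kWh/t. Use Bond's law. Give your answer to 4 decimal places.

W = 10·Wi·[P80^(−½) − F80^(−½)]
1/√81 = 0.111111;  1/√13910 = 0.008479
W = 10·7.4·(0.111111 − 0.008479) = 7.5948 kWh/t

W = 7.5948 kWh/t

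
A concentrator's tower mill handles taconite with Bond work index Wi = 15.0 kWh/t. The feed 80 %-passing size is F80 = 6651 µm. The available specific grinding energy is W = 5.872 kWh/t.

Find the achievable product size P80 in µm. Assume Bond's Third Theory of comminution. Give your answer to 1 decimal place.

P80 = 378.4 µm

W_Bond = 10·Wi·(1/√P₈₀ − 1/√F₈₀)
⇒ 1/√P80 = W/(10 Wi) + 1/√F80
  = 5.8720/(10·15.0) + 1/√6651 = 0.039147 + 0.012262 = 0.051409
P80 = (1/0.051409)² = 19.4520² = 378.38 µm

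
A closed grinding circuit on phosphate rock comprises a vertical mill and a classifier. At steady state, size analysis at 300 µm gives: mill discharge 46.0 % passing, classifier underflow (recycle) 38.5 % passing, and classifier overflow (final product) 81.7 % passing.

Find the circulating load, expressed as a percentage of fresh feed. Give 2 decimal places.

Let r = R/F. Size balance at 300 µm:
(1+r)d = ru + o → r = (o−d)/(d−u)
r = (81.7 − 46.0)/(46.0 − 38.5) = 35.7/7.5 = 4.7600
CL = 100·r = 476.00 %

CL = 476.00 %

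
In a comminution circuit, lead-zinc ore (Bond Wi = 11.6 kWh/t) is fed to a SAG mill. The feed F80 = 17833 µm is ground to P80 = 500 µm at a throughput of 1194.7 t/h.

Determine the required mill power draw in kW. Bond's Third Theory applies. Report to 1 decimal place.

P = 5159.9 kW

Bond: W = 10·Wi·(1/√P80 − 1/√F80)
W = 10·11.6·(1/√500 − 1/√17833) = 10·11.6·(0.037233) = 4.3190 kWh/t
Mill draw = 4.3190 × 1194.7 = 5159.9 kW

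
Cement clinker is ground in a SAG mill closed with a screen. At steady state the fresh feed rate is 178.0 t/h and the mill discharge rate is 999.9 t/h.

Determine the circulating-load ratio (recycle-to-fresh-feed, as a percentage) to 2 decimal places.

CL = 461.74 %

Mill node: discharge = fresh + recycle.
R = M − F = 999.9 − 178.0 = 821.9 t/h
CL = 100·R/F = 100·821.9/178.0 = 461.74 %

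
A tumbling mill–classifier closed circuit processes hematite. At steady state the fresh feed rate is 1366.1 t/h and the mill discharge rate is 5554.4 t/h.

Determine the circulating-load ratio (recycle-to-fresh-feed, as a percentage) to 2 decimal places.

CL = 306.59 %

M = F + R at steady state, so:
R = M − F = 5554.4 − 1366.1 = 4188.3 t/h
CL = 100·R/F = 100·4188.3/1366.1 = 306.59 %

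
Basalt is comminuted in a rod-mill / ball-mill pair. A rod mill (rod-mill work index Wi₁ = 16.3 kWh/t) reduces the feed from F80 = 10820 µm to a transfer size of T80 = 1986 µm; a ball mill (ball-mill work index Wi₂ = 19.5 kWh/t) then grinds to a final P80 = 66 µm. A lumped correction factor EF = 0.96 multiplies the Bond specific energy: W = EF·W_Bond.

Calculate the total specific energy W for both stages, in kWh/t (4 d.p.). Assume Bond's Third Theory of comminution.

W = 20.8491 kWh/t

Bond:  W = 10 Wi (1/√P − 1/√F)
Stage 1 (10820→1986 µm, Wi₁=16.3): W₁ = 10·16.3·(0.022439 − 0.009614) = 2.0906 kWh/t
Stage 2 (1986→66 µm, Wi₂=19.5): W₂ = 10·19.5·(0.123091 − 0.022439) = 19.6272 kWh/t
W = W₁ + W₂ = 2.0906 + 19.6272 = 21.7178 kWh/t
Apply correction: 21.7178 × 0.96 = 20.8491 kWh/t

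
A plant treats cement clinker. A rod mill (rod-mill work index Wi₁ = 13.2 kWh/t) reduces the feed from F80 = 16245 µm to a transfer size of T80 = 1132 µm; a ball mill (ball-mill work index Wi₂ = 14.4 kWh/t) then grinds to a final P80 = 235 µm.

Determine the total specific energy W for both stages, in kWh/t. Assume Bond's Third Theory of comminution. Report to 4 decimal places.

W = 10·Wi·(P80^(-½) − F80^(-½))
Stage 1 (16245→1132 µm, Wi₁=13.2): W₁ = 10·13.2·(0.029722 − 0.007846) = 2.8876 kWh/t
Stage 2 (1132→235 µm, Wi₂=14.4): W₂ = 10·14.4·(0.065233 − 0.029722) = 5.1136 kWh/t
W = W₁ + W₂ = 2.8876 + 5.1136 = 8.0012 kWh/t

W = 8.0012 kWh/t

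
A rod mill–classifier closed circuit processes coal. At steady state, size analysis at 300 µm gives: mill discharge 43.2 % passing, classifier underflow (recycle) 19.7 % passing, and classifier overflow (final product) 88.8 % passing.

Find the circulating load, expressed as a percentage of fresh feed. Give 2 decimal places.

Classifier node, passing 300 µm:
(1+r)d = ru + o → r = (o−d)/(d−u)
r = (88.8 − 43.2)/(43.2 − 19.7) = 45.6/23.5 = 1.9404
CL = 100·r = 194.04 %

CL = 194.04 %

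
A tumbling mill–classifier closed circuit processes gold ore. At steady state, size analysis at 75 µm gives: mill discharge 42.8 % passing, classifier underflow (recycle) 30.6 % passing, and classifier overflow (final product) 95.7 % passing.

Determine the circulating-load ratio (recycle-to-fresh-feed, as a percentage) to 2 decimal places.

CL = 433.61 %

Mass balance on the −75 µm fraction:
Fd + Rd = Ru + Fo ⇒ R/F = (o−d)/(d−u)
r = (95.7 − 42.8)/(42.8 − 30.6) = 52.9/12.2 = 4.3361
CL = 100·r = 433.61 %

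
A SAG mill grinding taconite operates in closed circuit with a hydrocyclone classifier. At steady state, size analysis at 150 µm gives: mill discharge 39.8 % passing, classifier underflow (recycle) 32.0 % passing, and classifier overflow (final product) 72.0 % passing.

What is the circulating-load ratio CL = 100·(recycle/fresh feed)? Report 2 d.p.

CL = 412.82 %

Two-product formula at 150 µm:
(1+r)·d = r·u + o ⇒ r = (o−d)/(d−u)
r = (72.0 − 39.8)/(39.8 − 32.0) = 32.2/7.8 = 4.1282
CL = 100·r = 412.82 %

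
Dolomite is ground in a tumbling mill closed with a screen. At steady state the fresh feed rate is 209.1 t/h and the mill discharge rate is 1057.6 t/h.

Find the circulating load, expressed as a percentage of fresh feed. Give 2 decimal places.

CL = 405.79 %

Steady state: M = F + R.
R = M − F = 1057.6 − 209.1 = 848.5 t/h
CL = 100·R/F = 100·848.5/209.1 = 405.79 %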